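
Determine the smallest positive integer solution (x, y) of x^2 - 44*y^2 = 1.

(x, y) = (199, 30)

First expand sqrt(44) as a continued fraction. With x_i = (sqrt(44) + m_i)/d_i and (m_0, d_0) = (0, 1): a_0 = floor(sqrt(44)) = 6, since 6^2 = 36 <= 44 < 49 = 7^2.
Iterate m_{i+1} = d_i*a_i - m_i, d_{i+1} = (44 - m_{i+1}^2)/d_i, a_{i+1} = floor((a_0 + m_{i+1})/d_{i+1}):
  m_1 = 1*6 - 0 = 6, d_1 = (44 - 6^2)/1 = 8/1 = 8, a_1 = floor((6 + 6)/8) = 1.
  m_2 = 8*1 - 6 = 2, d_2 = (44 - 2^2)/8 = 40/8 = 5, a_2 = floor((6 + 2)/5) = 1.
  m_3 = 5*1 - 2 = 3, d_3 = (44 - 3^2)/5 = 35/5 = 7, a_3 = floor((6 + 3)/7) = 1.
  m_4 = 7*1 - 3 = 4, d_4 = (44 - 4^2)/7 = 28/7 = 4, a_4 = floor((6 + 4)/4) = 2.
  m_5 = 4*2 - 4 = 4, d_5 = (44 - 4^2)/4 = 28/4 = 7, a_5 = floor((6 + 4)/7) = 1.
  m_6 = 7*1 - 4 = 3, d_6 = (44 - 3^2)/7 = 35/7 = 5, a_6 = floor((6 + 3)/5) = 1.
  m_7 = 5*1 - 3 = 2, d_7 = (44 - 2^2)/5 = 40/5 = 8, a_7 = floor((6 + 2)/8) = 1.
  m_8 = 8*1 - 2 = 6, d_8 = (44 - 6^2)/8 = 8/8 = 1, a_8 = floor((6 + 6)/1) = 12.
  m_9 = 1*12 - 6 = 6, d_9 = (44 - 6^2)/1 = 8/1 = 8: (m_9, d_9) = (m_1, d_1) = (6, 8), so from here the quotients repeat a_1, ..., a_8; the period length is 8.
So sqrt(44) = [6; (1, 1, 1, 2, 1, 1, 1, 12)] with period length k = 8.
k is even, so the fundamental solution of x^2 - 44y^2 = 1 is (p_{k-1}, q_{k-1}) = (p_7, q_7); compute convergents through index 7.
Convergents (p_i = a_i*p_{i-1} + p_{i-2}, q_i = a_i*q_{i-1} + q_{i-2} with p_{-2}=0, p_{-1}=1, q_{-2}=1, q_{-1}=0):
  i=0: a_0=6, p_0 = 6*1 + 0 = 6, q_0 = 6*0 + 1 = 1.
  i=1: a_1=1, p_1 = 1*6 + 1 = 7, q_1 = 1*1 + 0 = 1.
  i=2: a_2=1, p_2 = 1*7 + 6 = 13, q_2 = 1*1 + 1 = 2.
  i=3: a_3=1, p_3 = 1*13 + 7 = 20, q_3 = 1*2 + 1 = 3.
  i=4: a_4=2, p_4 = 2*20 + 13 = 53, q_4 = 2*3 + 2 = 8.
  i=5: a_5=1, p_5 = 1*53 + 20 = 73, q_5 = 1*8 + 3 = 11.
  i=6: a_6=1, p_6 = 1*73 + 53 = 126, q_6 = 1*11 + 8 = 19.
  i=7: a_7=1, p_7 = 1*126 + 73 = 199, q_7 = 1*19 + 11 = 30.
Check: 199^2 - 44*30^2 = 39601 - 39600 = 1, so (x, y) = (199, 30) solves the equation, and by the theorem it is the least positive solution.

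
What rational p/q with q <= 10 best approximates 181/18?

Expand x = 181/18 as a continued fraction with the Euclidean algorithm:
  181 = 10*18 + 1, so a_0 = 10.
  18 = 18*1 + 0, so a_1 = 18.
so x = [10; 18].
Convergents (p_i = a_i*p_{i-1} + p_{i-2}, q_i = a_i*q_{i-1} + q_{i-2} with p_{-2}=0, p_{-1}=1, q_{-2}=1, q_{-1}=0), until the denominator exceeds 10:
  i=0: a_0=10, p_0 = 10*1 + 0 = 10, q_0 = 10*0 + 1 = 1.
  i=1: a_1=18, p_1 = 18*10 + 1 = 181, q_1 = 18*1 + 0 = 18.
q_1 = 18 > 10, so the last convergent with denominator <= 10 is p_0/q_0 = 10/1.
The closest fraction with denominator <= 10 is either p_0/q_0 or the intermediate fraction (k*p_0 + p_{-1})/(k*q_0 + q_{-1}) with the largest k >= 1 whose denominator stays <= 10; these approach x as k grows, and every other convergent or intermediate fraction in range is farther away.
Largest k: floor((10 - q_{-1})/q_0) = floor((10 - 0)/1) = 10 (using the seeds p_{-1} = 1, q_{-1} = 0).
That gives (10*10 + 1)/(10*1 + 0) = 101/10.
Compare the errors: |x - 10/1| = |181*1 - 10*18|/(18*1) = 1/18, and |x - 101/10| = |181*10 - 101*18|/(18*10) = 8/180.
Cross-multiplying, 8*18 = 144 < 180 = 1*180, so 8/180 is smaller: the intermediate fraction 101/10 is closer to x than 10/1.

101/10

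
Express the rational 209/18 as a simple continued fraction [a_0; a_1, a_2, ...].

Run the Euclidean algorithm on 209 and 18; the successive quotients are the partial quotients a_0, a_1, ... (each step inverts the fractional part left over by the previous one):
  209 = 11*18 + 11, so a_0 = 11.
  18 = 1*11 + 7, so a_1 = 1.
  11 = 1*7 + 4, so a_2 = 1.
  7 = 1*4 + 3, so a_3 = 1.
  4 = 1*3 + 1, so a_4 = 1.
  3 = 3*1 + 0, so a_5 = 3.
The remainder reaches 0 after 6 divisions, so the expansion has 6 partial quotients, read off in order.

[11; 1, 1, 1, 1, 3]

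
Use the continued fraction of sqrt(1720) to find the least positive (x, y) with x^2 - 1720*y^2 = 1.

(x, y) = (2862251, 69015)

First expand sqrt(1720) as a continued fraction. With x_i = (sqrt(1720) + m_i)/d_i and (m_0, d_0) = (0, 1): a_0 = floor(sqrt(1720)) = 41, since 41^2 = 1681 <= 1720 < 1764 = 42^2.
Iterate m_{i+1} = d_i*a_i - m_i, d_{i+1} = (1720 - m_{i+1}^2)/d_i, a_{i+1} = floor((a_0 + m_{i+1})/d_{i+1}):
  m_1 = 1*41 - 0 = 41, d_1 = (1720 - 41^2)/1 = 39/1 = 39, a_1 = floor((41 + 41)/39) = 2.
  m_2 = 39*2 - 41 = 37, d_2 = (1720 - 37^2)/39 = 351/39 = 9, a_2 = floor((41 + 37)/9) = 8.
  m_3 = 9*8 - 37 = 35, d_3 = (1720 - 35^2)/9 = 495/9 = 55, a_3 = floor((41 + 35)/55) = 1.
  m_4 = 55*1 - 35 = 20, d_4 = (1720 - 20^2)/55 = 1320/55 = 24, a_4 = floor((41 + 20)/24) = 2.
  m_5 = 24*2 - 20 = 28, d_5 = (1720 - 28^2)/24 = 936/24 = 39, a_5 = floor((41 + 28)/39) = 1.
  m_6 = 39*1 - 28 = 11, d_6 = (1720 - 11^2)/39 = 1599/39 = 41, a_6 = floor((41 + 11)/41) = 1.
  m_7 = 41*1 - 11 = 30, d_7 = (1720 - 30^2)/41 = 820/41 = 20, a_7 = floor((41 + 30)/20) = 3.
  m_8 = 20*3 - 30 = 30, d_8 = (1720 - 30^2)/20 = 820/20 = 41, a_8 = floor((41 + 30)/41) = 1.
  m_9 = 41*1 - 30 = 11, d_9 = (1720 - 11^2)/41 = 1599/41 = 39, a_9 = floor((41 + 11)/39) = 1.
  m_10 = 39*1 - 11 = 28, d_10 = (1720 - 28^2)/39 = 936/39 = 24, a_10 = floor((41 + 28)/24) = 2.
  m_11 = 24*2 - 28 = 20, d_11 = (1720 - 20^2)/24 = 1320/24 = 55, a_11 = floor((41 + 20)/55) = 1.
  m_12 = 55*1 - 20 = 35, d_12 = (1720 - 35^2)/55 = 495/55 = 9, a_12 = floor((41 + 35)/9) = 8.
  m_13 = 9*8 - 35 = 37, d_13 = (1720 - 37^2)/9 = 351/9 = 39, a_13 = floor((41 + 37)/39) = 2.
  m_14 = 39*2 - 37 = 41, d_14 = (1720 - 41^2)/39 = 39/39 = 1, a_14 = floor((41 + 41)/1) = 82.
  m_15 = 1*82 - 41 = 41, d_15 = (1720 - 41^2)/1 = 39/1 = 39: (m_15, d_15) = (m_1, d_1) = (41, 39), so from here the quotients repeat a_1, ..., a_14; the period length is 14.
So sqrt(1720) = [41; (2, 8, 1, 2, 1, 1, 3, 1, 1, 2, 1, 8, 2, 82)] with period length k = 14.
k is even, so the fundamental solution of x^2 - 1720y^2 = 1 is (p_{k-1}, q_{k-1}) = (p_13, q_13); compute convergents through index 13.
Convergents (p_i = a_i*p_{i-1} + p_{i-2}, q_i = a_i*q_{i-1} + q_{i-2} with p_{-2}=0, p_{-1}=1, q_{-2}=1, q_{-1}=0):
  i=0: a_0=41, p_0 = 41*1 + 0 = 41, q_0 = 41*0 + 1 = 1.
  i=1: a_1=2, p_1 = 2*41 + 1 = 83, q_1 = 2*1 + 0 = 2.
  i=2: a_2=8, p_2 = 8*83 + 41 = 705, q_2 = 8*2 + 1 = 17.
  i=3: a_3=1, p_3 = 1*705 + 83 = 788, q_3 = 1*17 + 2 = 19.
  i=4: a_4=2, p_4 = 2*788 + 705 = 2281, q_4 = 2*19 + 17 = 55.
  i=5: a_5=1, p_5 = 1*2281 + 788 = 3069, q_5 = 1*55 + 19 = 74.
  i=6: a_6=1, p_6 = 1*3069 + 2281 = 5350, q_6 = 1*74 + 55 = 129.
  i=7: a_7=3, p_7 = 3*5350 + 3069 = 19119, q_7 = 3*129 + 74 = 461.
  i=8: a_8=1, p_8 = 1*19119 + 5350 = 24469, q_8 = 1*461 + 129 = 590.
  i=9: a_9=1, p_9 = 1*24469 + 19119 = 43588, q_9 = 1*590 + 461 = 1051.
  i=10: a_10=2, p_10 = 2*43588 + 24469 = 111645, q_10 = 2*1051 + 590 = 2692.
  i=11: a_11=1, p_11 = 1*111645 + 43588 = 155233, q_11 = 1*2692 + 1051 = 3743.
  i=12: a_12=8, p_12 = 8*155233 + 111645 = 1353509, q_12 = 8*3743 + 2692 = 32636.
  i=13: a_13=2, p_13 = 2*1353509 + 155233 = 2862251, q_13 = 2*32636 + 3743 = 69015.
Check: 2862251^2 - 1720*69015^2 = 8192480787001 - 8192480787000 = 1, so (x, y) = (2862251, 69015) solves the equation, and by the theorem it is the least positive solution.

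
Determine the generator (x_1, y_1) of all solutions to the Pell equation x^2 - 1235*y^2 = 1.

First expand sqrt(1235) as a continued fraction. With x_i = (sqrt(1235) + m_i)/d_i and (m_0, d_0) = (0, 1): a_0 = floor(sqrt(1235)) = 35, since 35^2 = 1225 <= 1235 < 1296 = 36^2.
Iterate m_{i+1} = d_i*a_i - m_i, d_{i+1} = (1235 - m_{i+1}^2)/d_i, a_{i+1} = floor((a_0 + m_{i+1})/d_{i+1}):
  m_1 = 1*35 - 0 = 35, d_1 = (1235 - 35^2)/1 = 10/1 = 10, a_1 = floor((35 + 35)/10) = 7.
  m_2 = 10*7 - 35 = 35, d_2 = (1235 - 35^2)/10 = 10/10 = 1, a_2 = floor((35 + 35)/1) = 70.
  m_3 = 1*70 - 35 = 35, d_3 = (1235 - 35^2)/1 = 10/1 = 10: (m_3, d_3) = (m_1, d_1) = (35, 10), so from here the quotients repeat a_1, a_2; the period length is 2.
So sqrt(1235) = [35; (7, 70)] with period length k = 2.
k is even, so the fundamental solution of x^2 - 1235y^2 = 1 is (p_{k-1}, q_{k-1}) = (p_1, q_1); compute convergents through index 1.
Convergents (p_i = a_i*p_{i-1} + p_{i-2}, q_i = a_i*q_{i-1} + q_{i-2} with p_{-2}=0, p_{-1}=1, q_{-2}=1, q_{-1}=0):
  i=0: a_0=35, p_0 = 35*1 + 0 = 35, q_0 = 35*0 + 1 = 1.
  i=1: a_1=7, p_1 = 7*35 + 1 = 246, q_1 = 7*1 + 0 = 7.
Check: 246^2 - 1235*7^2 = 60516 - 60515 = 1, so (x, y) = (246, 7) solves the equation, and by the theorem it is the least positive solution.

(x, y) = (246, 7)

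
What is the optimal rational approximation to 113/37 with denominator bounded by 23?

58/19

Expand x = 113/37 as a continued fraction with the Euclidean algorithm:
  113 = 3*37 + 2, so a_0 = 3.
  37 = 18*2 + 1, so a_1 = 18.
  2 = 2*1 + 0, so a_2 = 2.
so x = [3; 18, 2].
Convergents (p_i = a_i*p_{i-1} + p_{i-2}, q_i = a_i*q_{i-1} + q_{i-2} with p_{-2}=0, p_{-1}=1, q_{-2}=1, q_{-1}=0), until the denominator exceeds 23:
  i=0: a_0=3, p_0 = 3*1 + 0 = 3, q_0 = 3*0 + 1 = 1.
  i=1: a_1=18, p_1 = 18*3 + 1 = 55, q_1 = 18*1 + 0 = 18.
  i=2: a_2=2, p_2 = 2*55 + 3 = 113, q_2 = 2*18 + 1 = 37.
q_2 = 37 > 23, so the last convergent with denominator <= 23 is p_1/q_1 = 55/18.
The closest fraction with denominator <= 23 is either p_1/q_1 or the intermediate fraction (k*p_1 + p_0)/(k*q_1 + q_0) with the largest k >= 1 whose denominator stays <= 23; these approach x as k grows, and every other convergent or intermediate fraction in range is farther away.
Largest k: floor((23 - q_0)/q_1) = floor((23 - 1)/18) = 1.
That gives (1*55 + 3)/(1*18 + 1) = 58/19.
Compare the errors: |x - 55/18| = |113*18 - 55*37|/(37*18) = 1/666, and |x - 58/19| = |113*19 - 58*37|/(37*19) = 1/703.
Cross-multiplying, 1*666 = 666 < 703 = 1*703, so 1/703 is smaller: the intermediate fraction 58/19 is closer to x than 55/18.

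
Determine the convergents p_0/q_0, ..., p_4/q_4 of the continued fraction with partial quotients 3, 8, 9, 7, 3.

3/1, 25/8, 228/73, 1621/519, 5091/1630

Using the convergent recurrence p_i = a_i*p_{i-1} + p_{i-2}, q_i = a_i*q_{i-1} + q_{i-2} with p_{-2}=0, p_{-1}=1, q_{-2}=1, q_{-1}=0:
  i=0: a_0=3, p_0 = 3*1 + 0 = 3, q_0 = 3*0 + 1 = 1.
  i=1: a_1=8, p_1 = 8*3 + 1 = 25, q_1 = 8*1 + 0 = 8.
  i=2: a_2=9, p_2 = 9*25 + 3 = 228, q_2 = 9*8 + 1 = 73.
  i=3: a_3=7, p_3 = 7*228 + 25 = 1621, q_3 = 7*73 + 8 = 519.
  i=4: a_4=3, p_4 = 3*1621 + 228 = 5091, q_4 = 3*519 + 73 = 1630.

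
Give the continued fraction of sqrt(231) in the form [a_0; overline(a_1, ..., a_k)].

Write x_i = (sqrt(231) + m_i)/d_i with (m_0, d_0) = (0, 1). a_0 = floor(sqrt(231)) = 15, since 15^2 = 225 <= 231 < 256 = 16^2.
Iterate m_{i+1} = d_i*a_i - m_i, d_{i+1} = (231 - m_{i+1}^2)/d_i, a_{i+1} = floor((a_0 + m_{i+1})/d_{i+1}):
  m_1 = 1*15 - 0 = 15, d_1 = (231 - 15^2)/1 = 6/1 = 6, a_1 = floor((15 + 15)/6) = 5.
  m_2 = 6*5 - 15 = 15, d_2 = (231 - 15^2)/6 = 6/6 = 1, a_2 = floor((15 + 15)/1) = 30.
  m_3 = 1*30 - 15 = 15, d_3 = (231 - 15^2)/1 = 6/1 = 6: (m_3, d_3) = (m_1, d_1) = (15, 6), so from here the quotients repeat a_1, a_2; the period length is 2.
Hence the expansion of sqrt(231) is a_0 = 15 followed by the repeating block 5, 30 (period 2).

[15; overline(5, 30)]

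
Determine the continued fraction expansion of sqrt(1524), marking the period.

[39; (26, 78)]

Write x_i = (sqrt(1524) + m_i)/d_i with (m_0, d_0) = (0, 1). a_0 = floor(sqrt(1524)) = 39, since 39^2 = 1521 <= 1524 < 1600 = 40^2.
Iterate m_{i+1} = d_i*a_i - m_i, d_{i+1} = (1524 - m_{i+1}^2)/d_i, a_{i+1} = floor((a_0 + m_{i+1})/d_{i+1}):
  m_1 = 1*39 - 0 = 39, d_1 = (1524 - 39^2)/1 = 3/1 = 3, a_1 = floor((39 + 39)/3) = 26.
  m_2 = 3*26 - 39 = 39, d_2 = (1524 - 39^2)/3 = 3/3 = 1, a_2 = floor((39 + 39)/1) = 78.
  m_3 = 1*78 - 39 = 39, d_3 = (1524 - 39^2)/1 = 3/1 = 3: (m_3, d_3) = (m_1, d_1) = (39, 3), so from here the quotients repeat a_1, a_2; the period length is 2.
Hence the expansion of sqrt(1524) is a_0 = 39 followed by the repeating block 26, 78 (period 2).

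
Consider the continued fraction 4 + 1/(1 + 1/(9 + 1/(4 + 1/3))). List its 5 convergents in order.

Using the convergent recurrence p_i = a_i*p_{i-1} + p_{i-2}, q_i = a_i*q_{i-1} + q_{i-2} with p_{-2}=0, p_{-1}=1, q_{-2}=1, q_{-1}=0:
  i=0: a_0=4, p_0 = 4*1 + 0 = 4, q_0 = 4*0 + 1 = 1.
  i=1: a_1=1, p_1 = 1*4 + 1 = 5, q_1 = 1*1 + 0 = 1.
  i=2: a_2=9, p_2 = 9*5 + 4 = 49, q_2 = 9*1 + 1 = 10.
  i=3: a_3=4, p_3 = 4*49 + 5 = 201, q_3 = 4*10 + 1 = 41.
  i=4: a_4=3, p_4 = 3*201 + 49 = 652, q_4 = 3*41 + 10 = 133.

4/1, 5/1, 49/10, 201/41, 652/133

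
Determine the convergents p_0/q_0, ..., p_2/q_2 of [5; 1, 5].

Using the convergent recurrence p_i = a_i*p_{i-1} + p_{i-2}, q_i = a_i*q_{i-1} + q_{i-2} with p_{-2}=0, p_{-1}=1, q_{-2}=1, q_{-1}=0:
  i=0: a_0=5, p_0 = 5*1 + 0 = 5, q_0 = 5*0 + 1 = 1.
  i=1: a_1=1, p_1 = 1*5 + 1 = 6, q_1 = 1*1 + 0 = 1.
  i=2: a_2=5, p_2 = 5*6 + 5 = 35, q_2 = 5*1 + 1 = 6.

5/1, 6/1, 35/6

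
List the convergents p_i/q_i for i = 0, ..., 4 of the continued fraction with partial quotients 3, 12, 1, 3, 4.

3/1, 37/12, 40/13, 157/51, 668/217

Using the convergent recurrence p_i = a_i*p_{i-1} + p_{i-2}, q_i = a_i*q_{i-1} + q_{i-2} with p_{-2}=0, p_{-1}=1, q_{-2}=1, q_{-1}=0:
  i=0: a_0=3, p_0 = 3*1 + 0 = 3, q_0 = 3*0 + 1 = 1.
  i=1: a_1=12, p_1 = 12*3 + 1 = 37, q_1 = 12*1 + 0 = 12.
  i=2: a_2=1, p_2 = 1*37 + 3 = 40, q_2 = 1*12 + 1 = 13.
  i=3: a_3=3, p_3 = 3*40 + 37 = 157, q_3 = 3*13 + 12 = 51.
  i=4: a_4=4, p_4 = 4*157 + 40 = 668, q_4 = 4*51 + 13 = 217.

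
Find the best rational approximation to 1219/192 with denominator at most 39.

Expand x = 1219/192 as a continued fraction with the Euclidean algorithm:
  1219 = 6*192 + 67, so a_0 = 6.
  192 = 2*67 + 58, so a_1 = 2.
  67 = 1*58 + 9, so a_2 = 1.
  58 = 6*9 + 4, so a_3 = 6.
  9 = 2*4 + 1, so a_4 = 2.
  4 = 4*1 + 0, so a_5 = 4.
so x = [6; 2, 1, 6, 2, 4].
Convergents (p_i = a_i*p_{i-1} + p_{i-2}, q_i = a_i*q_{i-1} + q_{i-2} with p_{-2}=0, p_{-1}=1, q_{-2}=1, q_{-1}=0), until the denominator exceeds 39:
  i=0: a_0=6, p_0 = 6*1 + 0 = 6, q_0 = 6*0 + 1 = 1.
  i=1: a_1=2, p_1 = 2*6 + 1 = 13, q_1 = 2*1 + 0 = 2.
  i=2: a_2=1, p_2 = 1*13 + 6 = 19, q_2 = 1*2 + 1 = 3.
  i=3: a_3=6, p_3 = 6*19 + 13 = 127, q_3 = 6*3 + 2 = 20.
  i=4: a_4=2, p_4 = 2*127 + 19 = 273, q_4 = 2*20 + 3 = 43.
q_4 = 43 > 39, so the last convergent with denominator <= 39 is p_3/q_3 = 127/20.
The closest fraction with denominator <= 39 is either p_3/q_3 or the intermediate fraction (k*p_3 + p_2)/(k*q_3 + q_2) with the largest k >= 1 whose denominator stays <= 39; these approach x as k grows, and every other convergent or intermediate fraction in range is farther away.
Largest k: floor((39 - q_2)/q_3) = floor((39 - 3)/20) = 1.
That gives (1*127 + 19)/(1*20 + 3) = 146/23.
Compare the errors: |x - 127/20| = |1219*20 - 127*192|/(192*20) = 4/3840, and |x - 146/23| = |1219*23 - 146*192|/(192*23) = 5/4416.
Cross-multiplying, 4*4416 = 17664 < 19200 = 5*3840, so 4/3840 is smaller: the convergent 127/20 is closer to x than 146/23.

127/20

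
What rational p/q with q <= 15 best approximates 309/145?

Expand x = 309/145 as a continued fraction with the Euclidean algorithm:
  309 = 2*145 + 19, so a_0 = 2.
  145 = 7*19 + 12, so a_1 = 7.
  19 = 1*12 + 7, so a_2 = 1.
  12 = 1*7 + 5, so a_3 = 1.
  7 = 1*5 + 2, so a_4 = 1.
  5 = 2*2 + 1, so a_5 = 2.
  2 = 2*1 + 0, so a_6 = 2.
so x = [2; 7, 1, 1, 1, 2, 2].
Convergents (p_i = a_i*p_{i-1} + p_{i-2}, q_i = a_i*q_{i-1} + q_{i-2} with p_{-2}=0, p_{-1}=1, q_{-2}=1, q_{-1}=0), until the denominator exceeds 15:
  i=0: a_0=2, p_0 = 2*1 + 0 = 2, q_0 = 2*0 + 1 = 1.
  i=1: a_1=7, p_1 = 7*2 + 1 = 15, q_1 = 7*1 + 0 = 7.
  i=2: a_2=1, p_2 = 1*15 + 2 = 17, q_2 = 1*7 + 1 = 8.
  i=3: a_3=1, p_3 = 1*17 + 15 = 32, q_3 = 1*8 + 7 = 15.
  i=4: a_4=1, p_4 = 1*32 + 17 = 49, q_4 = 1*15 + 8 = 23.
q_4 = 23 > 15, so the last convergent with denominator <= 15 is p_3/q_3 = 32/15.
The closest fraction with denominator <= 15 is either p_3/q_3 or the intermediate fraction (k*p_3 + p_2)/(k*q_3 + q_2) with the largest k >= 1 whose denominator stays <= 15; these approach x as k grows, and every other convergent or intermediate fraction in range is farther away.
Largest k: floor((15 - q_2)/q_3) = floor((15 - 8)/15) = 0.
Since k = 0, no intermediate fraction beyond p_3/q_3 has denominator <= 15, so the convergent 32/15 is the closest (its error is |309*15 - 32*145|/(145*15) = 5/2175).

32/15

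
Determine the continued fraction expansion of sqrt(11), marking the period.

Write x_i = (sqrt(11) + m_i)/d_i with (m_0, d_0) = (0, 1). a_0 = floor(sqrt(11)) = 3, since 3^2 = 9 <= 11 < 16 = 4^2.
Iterate m_{i+1} = d_i*a_i - m_i, d_{i+1} = (11 - m_{i+1}^2)/d_i, a_{i+1} = floor((a_0 + m_{i+1})/d_{i+1}):
  m_1 = 1*3 - 0 = 3, d_1 = (11 - 3^2)/1 = 2/1 = 2, a_1 = floor((3 + 3)/2) = 3.
  m_2 = 2*3 - 3 = 3, d_2 = (11 - 3^2)/2 = 2/2 = 1, a_2 = floor((3 + 3)/1) = 6.
  m_3 = 1*6 - 3 = 3, d_3 = (11 - 3^2)/1 = 2/1 = 2: (m_3, d_3) = (m_1, d_1) = (3, 2), so from here the quotients repeat a_1, a_2; the period length is 2.
Hence the expansion of sqrt(11) is a_0 = 3 followed by the repeating block 3, 6 (period 2).

[3; (3, 6)]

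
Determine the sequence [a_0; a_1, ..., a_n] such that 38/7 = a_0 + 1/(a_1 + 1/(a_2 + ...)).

[5; 2, 3]

Run the Euclidean algorithm on 38 and 7; the successive quotients are the partial quotients a_0, a_1, ... (each step inverts the fractional part left over by the previous one):
  38 = 5*7 + 3, so a_0 = 5.
  7 = 2*3 + 1, so a_1 = 2.
  3 = 3*1 + 0, so a_2 = 3.
The remainder reaches 0 after 3 divisions, so the expansion has 3 partial quotients, read off in order.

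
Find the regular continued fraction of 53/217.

Run the Euclidean algorithm on 53 and 217; the successive quotients are the partial quotients a_0, a_1, ... (each step inverts the fractional part left over by the previous one):
  53 = 0*217 + 53, so a_0 = 0.
  217 = 4*53 + 5, so a_1 = 4.
  53 = 10*5 + 3, so a_2 = 10.
  5 = 1*3 + 2, so a_3 = 1.
  3 = 1*2 + 1, so a_4 = 1.
  2 = 2*1 + 0, so a_5 = 2.
The remainder reaches 0 after 6 divisions, so the expansion has 6 partial quotients, read off in order.

[0; 4, 10, 1, 1, 2]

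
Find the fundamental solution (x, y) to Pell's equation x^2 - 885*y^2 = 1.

First expand sqrt(885) as a continued fraction. With x_i = (sqrt(885) + m_i)/d_i and (m_0, d_0) = (0, 1): a_0 = floor(sqrt(885)) = 29, since 29^2 = 841 <= 885 < 900 = 30^2.
Iterate m_{i+1} = d_i*a_i - m_i, d_{i+1} = (885 - m_{i+1}^2)/d_i, a_{i+1} = floor((a_0 + m_{i+1})/d_{i+1}):
  m_1 = 1*29 - 0 = 29, d_1 = (885 - 29^2)/1 = 44/1 = 44, a_1 = floor((29 + 29)/44) = 1.
  m_2 = 44*1 - 29 = 15, d_2 = (885 - 15^2)/44 = 660/44 = 15, a_2 = floor((29 + 15)/15) = 2.
  m_3 = 15*2 - 15 = 15, d_3 = (885 - 15^2)/15 = 660/15 = 44, a_3 = floor((29 + 15)/44) = 1.
  m_4 = 44*1 - 15 = 29, d_4 = (885 - 29^2)/44 = 44/44 = 1, a_4 = floor((29 + 29)/1) = 58.
  m_5 = 1*58 - 29 = 29, d_5 = (885 - 29^2)/1 = 44/1 = 44: (m_5, d_5) = (m_1, d_1) = (29, 44), so from here the quotients repeat a_1, ..., a_4; the period length is 4.
So sqrt(885) = [29; (1, 2, 1, 58)] with period length k = 4.
k is even, so the fundamental solution of x^2 - 885y^2 = 1 is (p_{k-1}, q_{k-1}) = (p_3, q_3); compute convergents through index 3.
Convergents (p_i = a_i*p_{i-1} + p_{i-2}, q_i = a_i*q_{i-1} + q_{i-2} with p_{-2}=0, p_{-1}=1, q_{-2}=1, q_{-1}=0):
  i=0: a_0=29, p_0 = 29*1 + 0 = 29, q_0 = 29*0 + 1 = 1.
  i=1: a_1=1, p_1 = 1*29 + 1 = 30, q_1 = 1*1 + 0 = 1.
  i=2: a_2=2, p_2 = 2*30 + 29 = 89, q_2 = 2*1 + 1 = 3.
  i=3: a_3=1, p_3 = 1*89 + 30 = 119, q_3 = 1*3 + 1 = 4.
Check: 119^2 - 885*4^2 = 14161 - 14160 = 1, so (x, y) = (119, 4) solves the equation, and by the theorem it is the least positive solution.

(x, y) = (119, 4)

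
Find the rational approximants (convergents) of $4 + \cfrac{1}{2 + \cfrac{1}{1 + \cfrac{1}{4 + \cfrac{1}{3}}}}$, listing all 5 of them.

Using the convergent recurrence p_i = a_i*p_{i-1} + p_{i-2}, q_i = a_i*q_{i-1} + q_{i-2} with p_{-2}=0, p_{-1}=1, q_{-2}=1, q_{-1}=0:
  i=0: a_0=4, p_0 = 4*1 + 0 = 4, q_0 = 4*0 + 1 = 1.
  i=1: a_1=2, p_1 = 2*4 + 1 = 9, q_1 = 2*1 + 0 = 2.
  i=2: a_2=1, p_2 = 1*9 + 4 = 13, q_2 = 1*2 + 1 = 3.
  i=3: a_3=4, p_3 = 4*13 + 9 = 61, q_3 = 4*3 + 2 = 14.
  i=4: a_4=3, p_4 = 3*61 + 13 = 196, q_4 = 3*14 + 3 = 45.

4/1, 9/2, 13/3, 61/14, 196/45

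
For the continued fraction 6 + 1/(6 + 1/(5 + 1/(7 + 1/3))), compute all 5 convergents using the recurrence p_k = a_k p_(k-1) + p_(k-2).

Using the convergent recurrence p_i = a_i*p_{i-1} + p_{i-2}, q_i = a_i*q_{i-1} + q_{i-2} with p_{-2}=0, p_{-1}=1, q_{-2}=1, q_{-1}=0:
  i=0: a_0=6, p_0 = 6*1 + 0 = 6, q_0 = 6*0 + 1 = 1.
  i=1: a_1=6, p_1 = 6*6 + 1 = 37, q_1 = 6*1 + 0 = 6.
  i=2: a_2=5, p_2 = 5*37 + 6 = 191, q_2 = 5*6 + 1 = 31.
  i=3: a_3=7, p_3 = 7*191 + 37 = 1374, q_3 = 7*31 + 6 = 223.
  i=4: a_4=3, p_4 = 3*1374 + 191 = 4313, q_4 = 3*223 + 31 = 700.

6/1, 37/6, 191/31, 1374/223, 4313/700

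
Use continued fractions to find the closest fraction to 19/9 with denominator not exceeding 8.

Expand x = 19/9 as a continued fraction with the Euclidean algorithm:
  19 = 2*9 + 1, so a_0 = 2.
  9 = 9*1 + 0, so a_1 = 9.
so x = [2; 9].
Convergents (p_i = a_i*p_{i-1} + p_{i-2}, q_i = a_i*q_{i-1} + q_{i-2} with p_{-2}=0, p_{-1}=1, q_{-2}=1, q_{-1}=0), until the denominator exceeds 8:
  i=0: a_0=2, p_0 = 2*1 + 0 = 2, q_0 = 2*0 + 1 = 1.
  i=1: a_1=9, p_1 = 9*2 + 1 = 19, q_1 = 9*1 + 0 = 9.
q_1 = 9 > 8, so the last convergent with denominator <= 8 is p_0/q_0 = 2/1.
The closest fraction with denominator <= 8 is either p_0/q_0 or the intermediate fraction (k*p_0 + p_{-1})/(k*q_0 + q_{-1}) with the largest k >= 1 whose denominator stays <= 8; these approach x as k grows, and every other convergent or intermediate fraction in range is farther away.
Largest k: floor((8 - q_{-1})/q_0) = floor((8 - 0)/1) = 8 (using the seeds p_{-1} = 1, q_{-1} = 0).
That gives (8*2 + 1)/(8*1 + 0) = 17/8.
Compare the errors: |x - 2/1| = |19*1 - 2*9|/(9*1) = 1/9, and |x - 17/8| = |19*8 - 17*9|/(9*8) = 1/72.
Cross-multiplying, 1*9 = 9 < 72 = 1*72, so 1/72 is smaller: the intermediate fraction 17/8 is closer to x than 2/1.

17/8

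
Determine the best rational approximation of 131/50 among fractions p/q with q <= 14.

34/13

Expand x = 131/50 as a continued fraction with the Euclidean algorithm:
  131 = 2*50 + 31, so a_0 = 2.
  50 = 1*31 + 19, so a_1 = 1.
  31 = 1*19 + 12, so a_2 = 1.
  19 = 1*12 + 7, so a_3 = 1.
  12 = 1*7 + 5, so a_4 = 1.
  7 = 1*5 + 2, so a_5 = 1.
  5 = 2*2 + 1, so a_6 = 2.
  2 = 2*1 + 0, so a_7 = 2.
so x = [2; 1, 1, 1, 1, 1, 2, 2].
Convergents (p_i = a_i*p_{i-1} + p_{i-2}, q_i = a_i*q_{i-1} + q_{i-2} with p_{-2}=0, p_{-1}=1, q_{-2}=1, q_{-1}=0), until the denominator exceeds 14:
  i=0: a_0=2, p_0 = 2*1 + 0 = 2, q_0 = 2*0 + 1 = 1.
  i=1: a_1=1, p_1 = 1*2 + 1 = 3, q_1 = 1*1 + 0 = 1.
  i=2: a_2=1, p_2 = 1*3 + 2 = 5, q_2 = 1*1 + 1 = 2.
  i=3: a_3=1, p_3 = 1*5 + 3 = 8, q_3 = 1*2 + 1 = 3.
  i=4: a_4=1, p_4 = 1*8 + 5 = 13, q_4 = 1*3 + 2 = 5.
  i=5: a_5=1, p_5 = 1*13 + 8 = 21, q_5 = 1*5 + 3 = 8.
  i=6: a_6=2, p_6 = 2*21 + 13 = 55, q_6 = 2*8 + 5 = 21.
q_6 = 21 > 14, so the last convergent with denominator <= 14 is p_5/q_5 = 21/8.
The closest fraction with denominator <= 14 is either p_5/q_5 or the intermediate fraction (k*p_5 + p_4)/(k*q_5 + q_4) with the largest k >= 1 whose denominator stays <= 14; these approach x as k grows, and every other convergent or intermediate fraction in range is farther away.
Largest k: floor((14 - q_4)/q_5) = floor((14 - 5)/8) = 1.
That gives (1*21 + 13)/(1*8 + 5) = 34/13.
Compare the errors: |x - 21/8| = |131*8 - 21*50|/(50*8) = 2/400, and |x - 34/13| = |131*13 - 34*50|/(50*13) = 3/650.
Cross-multiplying, 3*400 = 1200 < 1300 = 2*650, so 3/650 is smaller: the intermediate fraction 34/13 is closer to x than 21/8.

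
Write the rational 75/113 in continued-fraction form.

[0; 1, 1, 1, 37]

Run the Euclidean algorithm on 75 and 113; the successive quotients are the partial quotients a_0, a_1, ... (each step inverts the fractional part left over by the previous one):
  75 = 0*113 + 75, so a_0 = 0.
  113 = 1*75 + 38, so a_1 = 1.
  75 = 1*38 + 37, so a_2 = 1.
  38 = 1*37 + 1, so a_3 = 1.
  37 = 37*1 + 0, so a_4 = 37.
The remainder reaches 0 after 5 divisions, so the expansion has 5 partial quotients, read off in order.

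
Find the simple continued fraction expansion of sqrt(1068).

[32; (1, 2, 7, 1, 5, 16, 5, 1, 7, 2, 1, 64)]

Write x_i = (sqrt(1068) + m_i)/d_i with (m_0, d_0) = (0, 1). a_0 = floor(sqrt(1068)) = 32, since 32^2 = 1024 <= 1068 < 1089 = 33^2.
Iterate m_{i+1} = d_i*a_i - m_i, d_{i+1} = (1068 - m_{i+1}^2)/d_i, a_{i+1} = floor((a_0 + m_{i+1})/d_{i+1}):
  m_1 = 1*32 - 0 = 32, d_1 = (1068 - 32^2)/1 = 44/1 = 44, a_1 = floor((32 + 32)/44) = 1.
  m_2 = 44*1 - 32 = 12, d_2 = (1068 - 12^2)/44 = 924/44 = 21, a_2 = floor((32 + 12)/21) = 2.
  m_3 = 21*2 - 12 = 30, d_3 = (1068 - 30^2)/21 = 168/21 = 8, a_3 = floor((32 + 30)/8) = 7.
  m_4 = 8*7 - 30 = 26, d_4 = (1068 - 26^2)/8 = 392/8 = 49, a_4 = floor((32 + 26)/49) = 1.
  m_5 = 49*1 - 26 = 23, d_5 = (1068 - 23^2)/49 = 539/49 = 11, a_5 = floor((32 + 23)/11) = 5.
  m_6 = 11*5 - 23 = 32, d_6 = (1068 - 32^2)/11 = 44/11 = 4, a_6 = floor((32 + 32)/4) = 16.
  m_7 = 4*16 - 32 = 32, d_7 = (1068 - 32^2)/4 = 44/4 = 11, a_7 = floor((32 + 32)/11) = 5.
  m_8 = 11*5 - 32 = 23, d_8 = (1068 - 23^2)/11 = 539/11 = 49, a_8 = floor((32 + 23)/49) = 1.
  m_9 = 49*1 - 23 = 26, d_9 = (1068 - 26^2)/49 = 392/49 = 8, a_9 = floor((32 + 26)/8) = 7.
  m_10 = 8*7 - 26 = 30, d_10 = (1068 - 30^2)/8 = 168/8 = 21, a_10 = floor((32 + 30)/21) = 2.
  m_11 = 21*2 - 30 = 12, d_11 = (1068 - 12^2)/21 = 924/21 = 44, a_11 = floor((32 + 12)/44) = 1.
  m_12 = 44*1 - 12 = 32, d_12 = (1068 - 32^2)/44 = 44/44 = 1, a_12 = floor((32 + 32)/1) = 64.
  m_13 = 1*64 - 32 = 32, d_13 = (1068 - 32^2)/1 = 44/1 = 44: (m_13, d_13) = (m_1, d_1) = (32, 44), so from here the quotients repeat a_1, ..., a_12; the period length is 12.
Hence the expansion of sqrt(1068) is a_0 = 32 followed by the repeating block 1, 2, 7, 1, 5, 16, 5, 1, 7, 2, 1, 64 (period 12).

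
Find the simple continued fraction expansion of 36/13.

[2; 1, 3, 3]

Run the Euclidean algorithm on 36 and 13; the successive quotients are the partial quotients a_0, a_1, ... (each step inverts the fractional part left over by the previous one):
  36 = 2*13 + 10, so a_0 = 2.
  13 = 1*10 + 3, so a_1 = 1.
  10 = 3*3 + 1, so a_2 = 3.
  3 = 3*1 + 0, so a_3 = 3.
The remainder reaches 0 after 4 divisions, so the expansion has 4 partial quotients, read off in order.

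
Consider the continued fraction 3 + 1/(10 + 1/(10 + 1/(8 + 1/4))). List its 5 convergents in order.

3/1, 31/10, 313/101, 2535/818, 10453/3373

Using the convergent recurrence p_i = a_i*p_{i-1} + p_{i-2}, q_i = a_i*q_{i-1} + q_{i-2} with p_{-2}=0, p_{-1}=1, q_{-2}=1, q_{-1}=0:
  i=0: a_0=3, p_0 = 3*1 + 0 = 3, q_0 = 3*0 + 1 = 1.
  i=1: a_1=10, p_1 = 10*3 + 1 = 31, q_1 = 10*1 + 0 = 10.
  i=2: a_2=10, p_2 = 10*31 + 3 = 313, q_2 = 10*10 + 1 = 101.
  i=3: a_3=8, p_3 = 8*313 + 31 = 2535, q_3 = 8*101 + 10 = 818.
  i=4: a_4=4, p_4 = 4*2535 + 313 = 10453, q_4 = 4*818 + 101 = 3373.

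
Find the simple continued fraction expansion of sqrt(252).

Write x_i = (sqrt(252) + m_i)/d_i with (m_0, d_0) = (0, 1). a_0 = floor(sqrt(252)) = 15, since 15^2 = 225 <= 252 < 256 = 16^2.
Iterate m_{i+1} = d_i*a_i - m_i, d_{i+1} = (252 - m_{i+1}^2)/d_i, a_{i+1} = floor((a_0 + m_{i+1})/d_{i+1}):
  m_1 = 1*15 - 0 = 15, d_1 = (252 - 15^2)/1 = 27/1 = 27, a_1 = floor((15 + 15)/27) = 1.
  m_2 = 27*1 - 15 = 12, d_2 = (252 - 12^2)/27 = 108/27 = 4, a_2 = floor((15 + 12)/4) = 6.
  m_3 = 4*6 - 12 = 12, d_3 = (252 - 12^2)/4 = 108/4 = 27, a_3 = floor((15 + 12)/27) = 1.
  m_4 = 27*1 - 12 = 15, d_4 = (252 - 15^2)/27 = 27/27 = 1, a_4 = floor((15 + 15)/1) = 30.
  m_5 = 1*30 - 15 = 15, d_5 = (252 - 15^2)/1 = 27/1 = 27: (m_5, d_5) = (m_1, d_1) = (15, 27), so from here the quotients repeat a_1, ..., a_4; the period length is 4.
Hence the expansion of sqrt(252) is a_0 = 15 followed by the repeating block 1, 6, 1, 30 (period 4).

[15; (1, 6, 1, 30)]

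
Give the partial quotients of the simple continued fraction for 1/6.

[0; 6]

Run the Euclidean algorithm on 1 and 6; the successive quotients are the partial quotients a_0, a_1, ... (each step inverts the fractional part left over by the previous one):
  1 = 0*6 + 1, so a_0 = 0.
  6 = 6*1 + 0, so a_1 = 6.
The remainder reaches 0 after 2 divisions, so the expansion has 2 partial quotients, read off in order.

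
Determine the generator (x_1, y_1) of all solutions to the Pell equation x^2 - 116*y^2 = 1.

(x, y) = (9801, 910)

First expand sqrt(116) as a continued fraction. With x_i = (sqrt(116) + m_i)/d_i and (m_0, d_0) = (0, 1): a_0 = floor(sqrt(116)) = 10, since 10^2 = 100 <= 116 < 121 = 11^2.
Iterate m_{i+1} = d_i*a_i - m_i, d_{i+1} = (116 - m_{i+1}^2)/d_i, a_{i+1} = floor((a_0 + m_{i+1})/d_{i+1}):
  m_1 = 1*10 - 0 = 10, d_1 = (116 - 10^2)/1 = 16/1 = 16, a_1 = floor((10 + 10)/16) = 1.
  m_2 = 16*1 - 10 = 6, d_2 = (116 - 6^2)/16 = 80/16 = 5, a_2 = floor((10 + 6)/5) = 3.
  m_3 = 5*3 - 6 = 9, d_3 = (116 - 9^2)/5 = 35/5 = 7, a_3 = floor((10 + 9)/7) = 2.
  m_4 = 7*2 - 9 = 5, d_4 = (116 - 5^2)/7 = 91/7 = 13, a_4 = floor((10 + 5)/13) = 1.
  m_5 = 13*1 - 5 = 8, d_5 = (116 - 8^2)/13 = 52/13 = 4, a_5 = floor((10 + 8)/4) = 4.
  m_6 = 4*4 - 8 = 8, d_6 = (116 - 8^2)/4 = 52/4 = 13, a_6 = floor((10 + 8)/13) = 1.
  m_7 = 13*1 - 8 = 5, d_7 = (116 - 5^2)/13 = 91/13 = 7, a_7 = floor((10 + 5)/7) = 2.
  m_8 = 7*2 - 5 = 9, d_8 = (116 - 9^2)/7 = 35/7 = 5, a_8 = floor((10 + 9)/5) = 3.
  m_9 = 5*3 - 9 = 6, d_9 = (116 - 6^2)/5 = 80/5 = 16, a_9 = floor((10 + 6)/16) = 1.
  m_10 = 16*1 - 6 = 10, d_10 = (116 - 10^2)/16 = 16/16 = 1, a_10 = floor((10 + 10)/1) = 20.
  m_11 = 1*20 - 10 = 10, d_11 = (116 - 10^2)/1 = 16/1 = 16: (m_11, d_11) = (m_1, d_1) = (10, 16), so from here the quotients repeat a_1, ..., a_10; the period length is 10.
So sqrt(116) = [10; (1, 3, 2, 1, 4, 1, 2, 3, 1, 20)] with period length k = 10.
k is even, so the fundamental solution of x^2 - 116y^2 = 1 is (p_{k-1}, q_{k-1}) = (p_9, q_9); compute convergents through index 9.
Convergents (p_i = a_i*p_{i-1} + p_{i-2}, q_i = a_i*q_{i-1} + q_{i-2} with p_{-2}=0, p_{-1}=1, q_{-2}=1, q_{-1}=0):
  i=0: a_0=10, p_0 = 10*1 + 0 = 10, q_0 = 10*0 + 1 = 1.
  i=1: a_1=1, p_1 = 1*10 + 1 = 11, q_1 = 1*1 + 0 = 1.
  i=2: a_2=3, p_2 = 3*11 + 10 = 43, q_2 = 3*1 + 1 = 4.
  i=3: a_3=2, p_3 = 2*43 + 11 = 97, q_3 = 2*4 + 1 = 9.
  i=4: a_4=1, p_4 = 1*97 + 43 = 140, q_4 = 1*9 + 4 = 13.
  i=5: a_5=4, p_5 = 4*140 + 97 = 657, q_5 = 4*13 + 9 = 61.
  i=6: a_6=1, p_6 = 1*657 + 140 = 797, q_6 = 1*61 + 13 = 74.
  i=7: a_7=2, p_7 = 2*797 + 657 = 2251, q_7 = 2*74 + 61 = 209.
  i=8: a_8=3, p_8 = 3*2251 + 797 = 7550, q_8 = 3*209 + 74 = 701.
  i=9: a_9=1, p_9 = 1*7550 + 2251 = 9801, q_9 = 1*701 + 209 = 910.
Check: 9801^2 - 116*910^2 = 96059601 - 96059600 = 1, so (x, y) = (9801, 910) solves the equation, and by the theorem it is the least positive solution.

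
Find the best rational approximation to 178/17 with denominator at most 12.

Expand x = 178/17 as a continued fraction with the Euclidean algorithm:
  178 = 10*17 + 8, so a_0 = 10.
  17 = 2*8 + 1, so a_1 = 2.
  8 = 8*1 + 0, so a_2 = 8.
so x = [10; 2, 8].
Convergents (p_i = a_i*p_{i-1} + p_{i-2}, q_i = a_i*q_{i-1} + q_{i-2} with p_{-2}=0, p_{-1}=1, q_{-2}=1, q_{-1}=0), until the denominator exceeds 12:
  i=0: a_0=10, p_0 = 10*1 + 0 = 10, q_0 = 10*0 + 1 = 1.
  i=1: a_1=2, p_1 = 2*10 + 1 = 21, q_1 = 2*1 + 0 = 2.
  i=2: a_2=8, p_2 = 8*21 + 10 = 178, q_2 = 8*2 + 1 = 17.
q_2 = 17 > 12, so the last convergent with denominator <= 12 is p_1/q_1 = 21/2.
The closest fraction with denominator <= 12 is either p_1/q_1 or the intermediate fraction (k*p_1 + p_0)/(k*q_1 + q_0) with the largest k >= 1 whose denominator stays <= 12; these approach x as k grows, and every other convergent or intermediate fraction in range is farther away.
Largest k: floor((12 - q_0)/q_1) = floor((12 - 1)/2) = 5.
That gives (5*21 + 10)/(5*2 + 1) = 115/11.
Compare the errors: |x - 21/2| = |178*2 - 21*17|/(17*2) = 1/34, and |x - 115/11| = |178*11 - 115*17|/(17*11) = 3/187.
Cross-multiplying, 3*34 = 102 < 187 = 1*187, so 3/187 is smaller: the intermediate fraction 115/11 is closer to x than 21/2.

115/11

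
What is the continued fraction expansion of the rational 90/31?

[2; 1, 9, 3]

Run the Euclidean algorithm on 90 and 31; the successive quotients are the partial quotients a_0, a_1, ... (each step inverts the fractional part left over by the previous one):
  90 = 2*31 + 28, so a_0 = 2.
  31 = 1*28 + 3, so a_1 = 1.
  28 = 9*3 + 1, so a_2 = 9.
  3 = 3*1 + 0, so a_3 = 3.
The remainder reaches 0 after 4 divisions, so the expansion has 4 partial quotients, read off in order.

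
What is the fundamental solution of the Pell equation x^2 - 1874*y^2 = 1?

First expand sqrt(1874) as a continued fraction. With x_i = (sqrt(1874) + m_i)/d_i and (m_0, d_0) = (0, 1): a_0 = floor(sqrt(1874)) = 43, since 43^2 = 1849 <= 1874 < 1936 = 44^2.
Iterate m_{i+1} = d_i*a_i - m_i, d_{i+1} = (1874 - m_{i+1}^2)/d_i, a_{i+1} = floor((a_0 + m_{i+1})/d_{i+1}):
  m_1 = 1*43 - 0 = 43, d_1 = (1874 - 43^2)/1 = 25/1 = 25, a_1 = floor((43 + 43)/25) = 3.
  m_2 = 25*3 - 43 = 32, d_2 = (1874 - 32^2)/25 = 850/25 = 34, a_2 = floor((43 + 32)/34) = 2.
  m_3 = 34*2 - 32 = 36, d_3 = (1874 - 36^2)/34 = 578/34 = 17, a_3 = floor((43 + 36)/17) = 4.
  m_4 = 17*4 - 36 = 32, d_4 = (1874 - 32^2)/17 = 850/17 = 50, a_4 = floor((43 + 32)/50) = 1.
  m_5 = 50*1 - 32 = 18, d_5 = (1874 - 18^2)/50 = 1550/50 = 31, a_5 = floor((43 + 18)/31) = 1.
  m_6 = 31*1 - 18 = 13, d_6 = (1874 - 13^2)/31 = 1705/31 = 55, a_6 = floor((43 + 13)/55) = 1.
  m_7 = 55*1 - 13 = 42, d_7 = (1874 - 42^2)/55 = 110/55 = 2, a_7 = floor((43 + 42)/2) = 42.
  m_8 = 2*42 - 42 = 42, d_8 = (1874 - 42^2)/2 = 110/2 = 55, a_8 = floor((43 + 42)/55) = 1.
  m_9 = 55*1 - 42 = 13, d_9 = (1874 - 13^2)/55 = 1705/55 = 31, a_9 = floor((43 + 13)/31) = 1.
  m_10 = 31*1 - 13 = 18, d_10 = (1874 - 18^2)/31 = 1550/31 = 50, a_10 = floor((43 + 18)/50) = 1.
  m_11 = 50*1 - 18 = 32, d_11 = (1874 - 32^2)/50 = 850/50 = 17, a_11 = floor((43 + 32)/17) = 4.
  m_12 = 17*4 - 32 = 36, d_12 = (1874 - 36^2)/17 = 578/17 = 34, a_12 = floor((43 + 36)/34) = 2.
  m_13 = 34*2 - 36 = 32, d_13 = (1874 - 32^2)/34 = 850/34 = 25, a_13 = floor((43 + 32)/25) = 3.
  m_14 = 25*3 - 32 = 43, d_14 = (1874 - 43^2)/25 = 25/25 = 1, a_14 = floor((43 + 43)/1) = 86.
  m_15 = 1*86 - 43 = 43, d_15 = (1874 - 43^2)/1 = 25/1 = 25: (m_15, d_15) = (m_1, d_1) = (43, 25), so from here the quotients repeat a_1, ..., a_14; the period length is 14.
So sqrt(1874) = [43; (3, 2, 4, 1, 1, 1, 42, 1, 1, 1, 4, 2, 3, 86)] with period length k = 14.
k is even, so the fundamental solution of x^2 - 1874y^2 = 1 is (p_{k-1}, q_{k-1}) = (p_13, q_13); compute convergents through index 13.
Convergents (p_i = a_i*p_{i-1} + p_{i-2}, q_i = a_i*q_{i-1} + q_{i-2} with p_{-2}=0, p_{-1}=1, q_{-2}=1, q_{-1}=0):
  i=0: a_0=43, p_0 = 43*1 + 0 = 43, q_0 = 43*0 + 1 = 1.
  i=1: a_1=3, p_1 = 3*43 + 1 = 130, q_1 = 3*1 + 0 = 3.
  i=2: a_2=2, p_2 = 2*130 + 43 = 303, q_2 = 2*3 + 1 = 7.
  i=3: a_3=4, p_3 = 4*303 + 130 = 1342, q_3 = 4*7 + 3 = 31.
  i=4: a_4=1, p_4 = 1*1342 + 303 = 1645, q_4 = 1*31 + 7 = 38.
  i=5: a_5=1, p_5 = 1*1645 + 1342 = 2987, q_5 = 1*38 + 31 = 69.
  i=6: a_6=1, p_6 = 1*2987 + 1645 = 4632, q_6 = 1*69 + 38 = 107.
  i=7: a_7=42, p_7 = 42*4632 + 2987 = 197531, q_7 = 42*107 + 69 = 4563.
  i=8: a_8=1, p_8 = 1*197531 + 4632 = 202163, q_8 = 1*4563 + 107 = 4670.
  i=9: a_9=1, p_9 = 1*202163 + 197531 = 399694, q_9 = 1*4670 + 4563 = 9233.
  i=10: a_10=1, p_10 = 1*399694 + 202163 = 601857, q_10 = 1*9233 + 4670 = 13903.
  i=11: a_11=4, p_11 = 4*601857 + 399694 = 2807122, q_11 = 4*13903 + 9233 = 64845.
  i=12: a_12=2, p_12 = 2*2807122 + 601857 = 6216101, q_12 = 2*64845 + 13903 = 143593.
  i=13: a_13=3, p_13 = 3*6216101 + 2807122 = 21455425, q_13 = 3*143593 + 64845 = 495624.
Check: 21455425^2 - 1874*495624^2 = 460335261930625 - 460335261930624 = 1, so (x, y) = (21455425, 495624) solves the equation, and by the theorem it is the least positive solution.

(x, y) = (21455425, 495624)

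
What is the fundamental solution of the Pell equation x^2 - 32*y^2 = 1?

(x, y) = (17, 3)

First expand sqrt(32) as a continued fraction. With x_i = (sqrt(32) + m_i)/d_i and (m_0, d_0) = (0, 1): a_0 = floor(sqrt(32)) = 5, since 5^2 = 25 <= 32 < 36 = 6^2.
Iterate m_{i+1} = d_i*a_i - m_i, d_{i+1} = (32 - m_{i+1}^2)/d_i, a_{i+1} = floor((a_0 + m_{i+1})/d_{i+1}):
  m_1 = 1*5 - 0 = 5, d_1 = (32 - 5^2)/1 = 7/1 = 7, a_1 = floor((5 + 5)/7) = 1.
  m_2 = 7*1 - 5 = 2, d_2 = (32 - 2^2)/7 = 28/7 = 4, a_2 = floor((5 + 2)/4) = 1.
  m_3 = 4*1 - 2 = 2, d_3 = (32 - 2^2)/4 = 28/4 = 7, a_3 = floor((5 + 2)/7) = 1.
  m_4 = 7*1 - 2 = 5, d_4 = (32 - 5^2)/7 = 7/7 = 1, a_4 = floor((5 + 5)/1) = 10.
  m_5 = 1*10 - 5 = 5, d_5 = (32 - 5^2)/1 = 7/1 = 7: (m_5, d_5) = (m_1, d_1) = (5, 7), so from here the quotients repeat a_1, ..., a_4; the period length is 4.
So sqrt(32) = [5; (1, 1, 1, 10)] with period length k = 4.
k is even, so the fundamental solution of x^2 - 32y^2 = 1 is (p_{k-1}, q_{k-1}) = (p_3, q_3); compute convergents through index 3.
Convergents (p_i = a_i*p_{i-1} + p_{i-2}, q_i = a_i*q_{i-1} + q_{i-2} with p_{-2}=0, p_{-1}=1, q_{-2}=1, q_{-1}=0):
  i=0: a_0=5, p_0 = 5*1 + 0 = 5, q_0 = 5*0 + 1 = 1.
  i=1: a_1=1, p_1 = 1*5 + 1 = 6, q_1 = 1*1 + 0 = 1.
  i=2: a_2=1, p_2 = 1*6 + 5 = 11, q_2 = 1*1 + 1 = 2.
  i=3: a_3=1, p_3 = 1*11 + 6 = 17, q_3 = 1*2 + 1 = 3.
Check: 17^2 - 32*3^2 = 289 - 288 = 1, so (x, y) = (17, 3) solves the equation, and by the theorem it is the least positive solution.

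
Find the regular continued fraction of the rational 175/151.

Run the Euclidean algorithm on 175 and 151; the successive quotients are the partial quotients a_0, a_1, ... (each step inverts the fractional part left over by the previous one):
  175 = 1*151 + 24, so a_0 = 1.
  151 = 6*24 + 7, so a_1 = 6.
  24 = 3*7 + 3, so a_2 = 3.
  7 = 2*3 + 1, so a_3 = 2.
  3 = 3*1 + 0, so a_4 = 3.
The remainder reaches 0 after 5 divisions, so the expansion has 5 partial quotients, read off in order.

[1; 6, 3, 2, 3]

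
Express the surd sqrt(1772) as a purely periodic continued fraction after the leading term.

[42; (10, 1, 1, 20, 1, 1, 10, 84)]

Write x_i = (sqrt(1772) + m_i)/d_i with (m_0, d_0) = (0, 1). a_0 = floor(sqrt(1772)) = 42, since 42^2 = 1764 <= 1772 < 1849 = 43^2.
Iterate m_{i+1} = d_i*a_i - m_i, d_{i+1} = (1772 - m_{i+1}^2)/d_i, a_{i+1} = floor((a_0 + m_{i+1})/d_{i+1}):
  m_1 = 1*42 - 0 = 42, d_1 = (1772 - 42^2)/1 = 8/1 = 8, a_1 = floor((42 + 42)/8) = 10.
  m_2 = 8*10 - 42 = 38, d_2 = (1772 - 38^2)/8 = 328/8 = 41, a_2 = floor((42 + 38)/41) = 1.
  m_3 = 41*1 - 38 = 3, d_3 = (1772 - 3^2)/41 = 1763/41 = 43, a_3 = floor((42 + 3)/43) = 1.
  m_4 = 43*1 - 3 = 40, d_4 = (1772 - 40^2)/43 = 172/43 = 4, a_4 = floor((42 + 40)/4) = 20.
  m_5 = 4*20 - 40 = 40, d_5 = (1772 - 40^2)/4 = 172/4 = 43, a_5 = floor((42 + 40)/43) = 1.
  m_6 = 43*1 - 40 = 3, d_6 = (1772 - 3^2)/43 = 1763/43 = 41, a_6 = floor((42 + 3)/41) = 1.
  m_7 = 41*1 - 3 = 38, d_7 = (1772 - 38^2)/41 = 328/41 = 8, a_7 = floor((42 + 38)/8) = 10.
  m_8 = 8*10 - 38 = 42, d_8 = (1772 - 42^2)/8 = 8/8 = 1, a_8 = floor((42 + 42)/1) = 84.
  m_9 = 1*84 - 42 = 42, d_9 = (1772 - 42^2)/1 = 8/1 = 8: (m_9, d_9) = (m_1, d_1) = (42, 8), so from here the quotients repeat a_1, ..., a_8; the period length is 8.
Hence the expansion of sqrt(1772) is a_0 = 42 followed by the repeating block 10, 1, 1, 20, 1, 1, 10, 84 (period 8).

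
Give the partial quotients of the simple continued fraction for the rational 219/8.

Run the Euclidean algorithm on 219 and 8; the successive quotients are the partial quotients a_0, a_1, ... (each step inverts the fractional part left over by the previous one):
  219 = 27*8 + 3, so a_0 = 27.
  8 = 2*3 + 2, so a_1 = 2.
  3 = 1*2 + 1, so a_2 = 1.
  2 = 2*1 + 0, so a_3 = 2.
The remainder reaches 0 after 4 divisions, so the expansion has 4 partial quotients, read off in order.

[27; 2, 1, 2]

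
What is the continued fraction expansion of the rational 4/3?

Run the Euclidean algorithm on 4 and 3; the successive quotients are the partial quotients a_0, a_1, ... (each step inverts the fractional part left over by the previous one):
  4 = 1*3 + 1, so a_0 = 1.
  3 = 3*1 + 0, so a_1 = 3.
The remainder reaches 0 after 2 divisions, so the expansion has 2 partial quotients, read off in order.

[1; 3]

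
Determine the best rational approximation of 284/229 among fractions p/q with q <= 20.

Expand x = 284/229 as a continued fraction with the Euclidean algorithm:
  284 = 1*229 + 55, so a_0 = 1.
  229 = 4*55 + 9, so a_1 = 4.
  55 = 6*9 + 1, so a_2 = 6.
  9 = 9*1 + 0, so a_3 = 9.
so x = [1; 4, 6, 9].
Convergents (p_i = a_i*p_{i-1} + p_{i-2}, q_i = a_i*q_{i-1} + q_{i-2} with p_{-2}=0, p_{-1}=1, q_{-2}=1, q_{-1}=0), until the denominator exceeds 20:
  i=0: a_0=1, p_0 = 1*1 + 0 = 1, q_0 = 1*0 + 1 = 1.
  i=1: a_1=4, p_1 = 4*1 + 1 = 5, q_1 = 4*1 + 0 = 4.
  i=2: a_2=6, p_2 = 6*5 + 1 = 31, q_2 = 6*4 + 1 = 25.
q_2 = 25 > 20, so the last convergent with denominator <= 20 is p_1/q_1 = 5/4.
The closest fraction with denominator <= 20 is either p_1/q_1 or the intermediate fraction (k*p_1 + p_0)/(k*q_1 + q_0) with the largest k >= 1 whose denominator stays <= 20; these approach x as k grows, and every other convergent or intermediate fraction in range is farther away.
Largest k: floor((20 - q_0)/q_1) = floor((20 - 1)/4) = 4.
That gives (4*5 + 1)/(4*4 + 1) = 21/17.
Compare the errors: |x - 5/4| = |284*4 - 5*229|/(229*4) = 9/916, and |x - 21/17| = |284*17 - 21*229|/(229*17) = 19/3893.
Cross-multiplying, 19*916 = 17404 < 35037 = 9*3893, so 19/3893 is smaller: the intermediate fraction 21/17 is closer to x than 5/4.

21/17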